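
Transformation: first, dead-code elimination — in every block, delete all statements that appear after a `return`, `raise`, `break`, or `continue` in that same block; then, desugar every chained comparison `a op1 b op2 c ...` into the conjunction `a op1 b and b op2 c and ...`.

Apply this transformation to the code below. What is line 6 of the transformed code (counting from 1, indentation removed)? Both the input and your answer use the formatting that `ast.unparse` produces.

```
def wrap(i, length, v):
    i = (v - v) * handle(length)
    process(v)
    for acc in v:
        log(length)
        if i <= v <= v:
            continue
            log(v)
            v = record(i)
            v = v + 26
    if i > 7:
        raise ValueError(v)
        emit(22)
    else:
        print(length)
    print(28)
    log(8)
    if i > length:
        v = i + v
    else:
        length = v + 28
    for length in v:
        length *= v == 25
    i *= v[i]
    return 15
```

if i <= v and v <= v:

Transformed code:
def wrap(i, length, v):
    i = (v - v) * handle(length)
    process(v)
    for acc in v:
        log(length)
        if i <= v and v <= v:
            continue
    if i > 7:
        raise ValueError(v)
    else:
        print(length)
    print(28)
    log(8)
    if i > length:
        v = i + v
    else:
        length = v + 28
    for length in v:
        length *= v == 25
    i *= v[i]
    return 15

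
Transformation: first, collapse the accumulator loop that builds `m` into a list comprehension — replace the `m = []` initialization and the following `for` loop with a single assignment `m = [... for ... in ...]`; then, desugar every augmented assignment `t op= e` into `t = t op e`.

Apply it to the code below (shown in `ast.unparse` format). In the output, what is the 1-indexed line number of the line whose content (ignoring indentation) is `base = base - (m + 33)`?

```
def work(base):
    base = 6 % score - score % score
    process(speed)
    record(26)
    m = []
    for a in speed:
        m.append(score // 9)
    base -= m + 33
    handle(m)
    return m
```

6

Transformed code:
def work(base):
    base = 6 % score - score % score
    process(speed)
    record(26)
    m = [score // 9 for a in speed]
    base = base - (m + 33)
    handle(m)
    return m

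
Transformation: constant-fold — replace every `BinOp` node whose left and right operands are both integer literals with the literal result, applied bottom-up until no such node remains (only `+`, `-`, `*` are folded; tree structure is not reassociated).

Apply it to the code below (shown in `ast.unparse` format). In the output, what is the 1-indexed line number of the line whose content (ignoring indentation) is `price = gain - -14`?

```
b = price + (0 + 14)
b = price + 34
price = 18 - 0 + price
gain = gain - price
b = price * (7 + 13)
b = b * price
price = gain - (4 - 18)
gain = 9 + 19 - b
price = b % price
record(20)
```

7

Transformed code:
b = price + 14
b = price + 34
price = 18 + price
gain = gain - price
b = price * 20
b = b * price
price = gain - -14
gain = 28 - b
price = b % price
record(20)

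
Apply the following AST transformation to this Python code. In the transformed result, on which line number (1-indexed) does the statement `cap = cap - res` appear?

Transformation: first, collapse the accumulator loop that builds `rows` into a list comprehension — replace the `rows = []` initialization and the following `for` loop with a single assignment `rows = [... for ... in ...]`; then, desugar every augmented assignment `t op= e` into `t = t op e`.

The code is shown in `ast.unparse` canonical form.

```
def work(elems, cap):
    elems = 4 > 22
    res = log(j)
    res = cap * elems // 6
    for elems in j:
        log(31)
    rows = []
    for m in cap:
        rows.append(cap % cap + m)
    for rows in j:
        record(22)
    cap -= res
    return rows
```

Transformed code:
def work(elems, cap):
    elems = 4 > 22
    res = log(j)
    res = cap * elems // 6
    for elems in j:
        log(31)
    rows = [cap % cap + m for m in cap]
    for rows in j:
        record(22)
    cap = cap - res
    return rows

10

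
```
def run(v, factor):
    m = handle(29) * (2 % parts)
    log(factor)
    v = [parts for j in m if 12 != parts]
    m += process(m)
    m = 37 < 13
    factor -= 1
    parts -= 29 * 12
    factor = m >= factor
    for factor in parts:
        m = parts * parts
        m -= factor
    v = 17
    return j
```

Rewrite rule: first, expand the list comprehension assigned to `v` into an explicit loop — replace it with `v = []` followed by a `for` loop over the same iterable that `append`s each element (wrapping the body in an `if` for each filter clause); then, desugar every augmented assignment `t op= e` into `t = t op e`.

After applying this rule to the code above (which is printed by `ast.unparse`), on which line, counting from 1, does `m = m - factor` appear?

15

Transformed code:
def run(v, factor):
    m = handle(29) * (2 % parts)
    log(factor)
    v = []
    for j in m:
        if 12 != parts:
            v.append(parts)
    m = m + process(m)
    m = 37 < 13
    factor = factor - 1
    parts = parts - 29 * 12
    factor = m >= factor
    for factor in parts:
        m = parts * parts
        m = m - factor
    v = 17
    return j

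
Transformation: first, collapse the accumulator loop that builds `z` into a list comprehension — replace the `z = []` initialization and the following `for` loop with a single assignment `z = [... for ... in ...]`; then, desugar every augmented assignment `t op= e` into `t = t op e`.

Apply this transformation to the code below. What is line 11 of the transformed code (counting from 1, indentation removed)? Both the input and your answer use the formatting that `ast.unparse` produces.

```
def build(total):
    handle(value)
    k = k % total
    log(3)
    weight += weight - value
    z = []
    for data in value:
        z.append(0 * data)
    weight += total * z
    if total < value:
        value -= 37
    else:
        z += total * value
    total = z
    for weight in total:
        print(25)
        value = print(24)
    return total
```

z = z + total * value

Transformed code:
def build(total):
    handle(value)
    k = k % total
    log(3)
    weight = weight + (weight - value)
    z = [0 * data for data in value]
    weight = weight + total * z
    if total < value:
        value = value - 37
    else:
        z = z + total * value
    total = z
    for weight in total:
        print(25)
        value = print(24)
    return total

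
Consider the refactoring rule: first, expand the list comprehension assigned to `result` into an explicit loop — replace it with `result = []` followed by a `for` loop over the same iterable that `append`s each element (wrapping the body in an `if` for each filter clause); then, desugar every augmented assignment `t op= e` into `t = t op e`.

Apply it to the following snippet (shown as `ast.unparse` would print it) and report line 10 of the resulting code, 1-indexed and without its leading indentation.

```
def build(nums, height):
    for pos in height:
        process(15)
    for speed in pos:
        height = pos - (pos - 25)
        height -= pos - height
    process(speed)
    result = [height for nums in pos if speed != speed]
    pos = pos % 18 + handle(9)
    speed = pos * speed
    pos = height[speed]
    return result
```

Transformed code:
def build(nums, height):
    for pos in height:
        process(15)
    for speed in pos:
        height = pos - (pos - 25)
        height = height - (pos - height)
    process(speed)
    result = []
    for nums in pos:
        if speed != speed:
            result.append(height)
    pos = pos % 18 + handle(9)
    speed = pos * speed
    pos = height[speed]
    return result

if speed != speed:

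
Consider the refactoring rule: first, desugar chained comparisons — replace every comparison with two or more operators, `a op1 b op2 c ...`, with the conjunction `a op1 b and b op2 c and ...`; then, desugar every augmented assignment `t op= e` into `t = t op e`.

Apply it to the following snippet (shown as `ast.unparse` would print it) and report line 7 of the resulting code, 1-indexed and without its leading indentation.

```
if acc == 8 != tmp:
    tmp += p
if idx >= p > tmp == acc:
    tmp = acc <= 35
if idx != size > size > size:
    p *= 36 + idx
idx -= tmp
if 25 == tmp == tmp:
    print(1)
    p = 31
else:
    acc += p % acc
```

idx = idx - tmp

Transformed code:
if acc == 8 and 8 != tmp:
    tmp = tmp + p
if idx >= p and p > tmp and (tmp == acc):
    tmp = acc <= 35
if idx != size and size > size and (size > size):
    p = p * (36 + idx)
idx = idx - tmp
if 25 == tmp and tmp == tmp:
    print(1)
    p = 31
else:
    acc = acc + p % acc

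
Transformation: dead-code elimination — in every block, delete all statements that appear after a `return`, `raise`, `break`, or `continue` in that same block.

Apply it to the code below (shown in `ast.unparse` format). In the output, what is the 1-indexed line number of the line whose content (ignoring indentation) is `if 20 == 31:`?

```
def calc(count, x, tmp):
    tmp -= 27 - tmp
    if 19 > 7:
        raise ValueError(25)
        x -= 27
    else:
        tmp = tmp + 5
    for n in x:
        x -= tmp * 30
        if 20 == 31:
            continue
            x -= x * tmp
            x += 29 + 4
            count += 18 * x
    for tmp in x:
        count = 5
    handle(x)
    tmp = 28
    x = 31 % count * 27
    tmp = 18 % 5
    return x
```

9

Transformed code:
def calc(count, x, tmp):
    tmp -= 27 - tmp
    if 19 > 7:
        raise ValueError(25)
    else:
        tmp = tmp + 5
    for n in x:
        x -= tmp * 30
        if 20 == 31:
            continue
    for tmp in x:
        count = 5
    handle(x)
    tmp = 28
    x = 31 % count * 27
    tmp = 18 % 5
    return x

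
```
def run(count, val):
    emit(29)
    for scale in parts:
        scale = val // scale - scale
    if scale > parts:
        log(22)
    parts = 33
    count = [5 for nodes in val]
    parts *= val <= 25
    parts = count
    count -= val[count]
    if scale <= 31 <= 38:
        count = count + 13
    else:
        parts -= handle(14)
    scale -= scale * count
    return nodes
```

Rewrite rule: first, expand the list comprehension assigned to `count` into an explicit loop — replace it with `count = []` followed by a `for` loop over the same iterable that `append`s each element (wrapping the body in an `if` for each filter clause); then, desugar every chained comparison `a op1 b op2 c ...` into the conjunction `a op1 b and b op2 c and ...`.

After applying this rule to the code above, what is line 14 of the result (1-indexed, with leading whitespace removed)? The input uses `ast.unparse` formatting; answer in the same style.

if scale <= 31 and 31 <= 38:

Transformed code:
def run(count, val):
    emit(29)
    for scale in parts:
        scale = val // scale - scale
    if scale > parts:
        log(22)
    parts = 33
    count = []
    for nodes in val:
        count.append(5)
    parts *= val <= 25
    parts = count
    count -= val[count]
    if scale <= 31 and 31 <= 38:
        count = count + 13
    else:
        parts -= handle(14)
    scale -= scale * count
    return nodes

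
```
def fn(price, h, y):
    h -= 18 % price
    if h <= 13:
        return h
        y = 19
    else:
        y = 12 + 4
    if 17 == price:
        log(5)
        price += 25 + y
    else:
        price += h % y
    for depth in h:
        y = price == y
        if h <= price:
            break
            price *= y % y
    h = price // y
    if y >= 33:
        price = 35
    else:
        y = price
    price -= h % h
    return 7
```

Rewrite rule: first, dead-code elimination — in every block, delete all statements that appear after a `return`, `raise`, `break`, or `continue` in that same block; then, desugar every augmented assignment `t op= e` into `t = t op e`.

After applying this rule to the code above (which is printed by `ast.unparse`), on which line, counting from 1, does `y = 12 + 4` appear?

Transformed code:
def fn(price, h, y):
    h = h - 18 % price
    if h <= 13:
        return h
    else:
        y = 12 + 4
    if 17 == price:
        log(5)
        price = price + (25 + y)
    else:
        price = price + h % y
    for depth in h:
        y = price == y
        if h <= price:
            break
    h = price // y
    if y >= 33:
        price = 35
    else:
        y = price
    price = price - h % h
    return 7

6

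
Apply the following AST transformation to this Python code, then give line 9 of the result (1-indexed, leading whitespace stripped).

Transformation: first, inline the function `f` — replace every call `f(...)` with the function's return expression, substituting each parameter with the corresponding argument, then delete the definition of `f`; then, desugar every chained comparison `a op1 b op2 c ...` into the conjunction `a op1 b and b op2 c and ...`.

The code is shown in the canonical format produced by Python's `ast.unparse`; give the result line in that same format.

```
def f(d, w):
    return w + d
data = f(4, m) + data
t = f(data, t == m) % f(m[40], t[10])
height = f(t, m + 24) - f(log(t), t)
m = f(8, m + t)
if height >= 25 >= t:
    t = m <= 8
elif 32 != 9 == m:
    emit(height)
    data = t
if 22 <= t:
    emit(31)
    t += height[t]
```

data = t

Transformed code:
data = m + 4 + data
t = ((t == m) + data) % (t[10] + m[40])
height = m + 24 + t - (t + log(t))
m = m + t + 8
if height >= 25 and 25 >= t:
    t = m <= 8
elif 32 != 9 and 9 == m:
    emit(height)
    data = t
if 22 <= t:
    emit(31)
    t += height[t]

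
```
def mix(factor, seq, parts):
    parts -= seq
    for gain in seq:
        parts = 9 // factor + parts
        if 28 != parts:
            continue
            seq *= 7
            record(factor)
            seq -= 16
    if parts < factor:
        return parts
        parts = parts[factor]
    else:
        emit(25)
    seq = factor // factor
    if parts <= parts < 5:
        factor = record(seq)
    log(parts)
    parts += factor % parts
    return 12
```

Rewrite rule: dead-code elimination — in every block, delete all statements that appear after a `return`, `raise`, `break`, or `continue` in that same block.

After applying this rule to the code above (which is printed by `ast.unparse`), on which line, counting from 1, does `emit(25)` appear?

10

Transformed code:
def mix(factor, seq, parts):
    parts -= seq
    for gain in seq:
        parts = 9 // factor + parts
        if 28 != parts:
            continue
    if parts < factor:
        return parts
    else:
        emit(25)
    seq = factor // factor
    if parts <= parts < 5:
        factor = record(seq)
    log(parts)
    parts += factor % parts
    return 12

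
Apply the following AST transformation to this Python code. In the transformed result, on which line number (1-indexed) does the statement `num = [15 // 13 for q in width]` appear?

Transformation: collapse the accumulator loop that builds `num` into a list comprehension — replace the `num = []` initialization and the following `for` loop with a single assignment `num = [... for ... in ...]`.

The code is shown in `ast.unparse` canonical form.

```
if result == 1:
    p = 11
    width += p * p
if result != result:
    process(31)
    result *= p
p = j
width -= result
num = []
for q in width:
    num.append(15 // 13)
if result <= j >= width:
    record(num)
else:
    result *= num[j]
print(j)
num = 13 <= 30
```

9

Transformed code:
if result == 1:
    p = 11
    width += p * p
if result != result:
    process(31)
    result *= p
p = j
width -= result
num = [15 // 13 for q in width]
if result <= j >= width:
    record(num)
else:
    result *= num[j]
print(j)
num = 13 <= 30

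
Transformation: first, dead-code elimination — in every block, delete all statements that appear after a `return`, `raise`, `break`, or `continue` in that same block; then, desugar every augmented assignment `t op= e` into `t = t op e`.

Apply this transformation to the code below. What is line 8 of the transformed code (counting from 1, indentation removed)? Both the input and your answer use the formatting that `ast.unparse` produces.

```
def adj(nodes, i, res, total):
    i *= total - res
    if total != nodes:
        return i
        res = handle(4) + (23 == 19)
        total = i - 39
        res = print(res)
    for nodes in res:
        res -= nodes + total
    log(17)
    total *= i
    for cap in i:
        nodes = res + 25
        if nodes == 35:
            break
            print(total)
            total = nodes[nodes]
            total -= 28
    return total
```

Transformed code:
def adj(nodes, i, res, total):
    i = i * (total - res)
    if total != nodes:
        return i
    for nodes in res:
        res = res - (nodes + total)
    log(17)
    total = total * i
    for cap in i:
        nodes = res + 25
        if nodes == 35:
            break
    return total

total = total * i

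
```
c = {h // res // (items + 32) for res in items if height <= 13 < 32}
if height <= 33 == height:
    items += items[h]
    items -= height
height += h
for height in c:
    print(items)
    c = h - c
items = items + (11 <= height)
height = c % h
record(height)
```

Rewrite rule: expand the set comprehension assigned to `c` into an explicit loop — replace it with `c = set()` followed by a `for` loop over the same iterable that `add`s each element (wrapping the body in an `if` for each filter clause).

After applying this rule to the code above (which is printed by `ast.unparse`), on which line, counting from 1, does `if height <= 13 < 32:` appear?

Transformed code:
c = set()
for res in items:
    if height <= 13 < 32:
        c.add(h // res // (items + 32))
if height <= 33 == height:
    items += items[h]
    items -= height
height += h
for height in c:
    print(items)
    c = h - c
items = items + (11 <= height)
height = c % h
record(height)

3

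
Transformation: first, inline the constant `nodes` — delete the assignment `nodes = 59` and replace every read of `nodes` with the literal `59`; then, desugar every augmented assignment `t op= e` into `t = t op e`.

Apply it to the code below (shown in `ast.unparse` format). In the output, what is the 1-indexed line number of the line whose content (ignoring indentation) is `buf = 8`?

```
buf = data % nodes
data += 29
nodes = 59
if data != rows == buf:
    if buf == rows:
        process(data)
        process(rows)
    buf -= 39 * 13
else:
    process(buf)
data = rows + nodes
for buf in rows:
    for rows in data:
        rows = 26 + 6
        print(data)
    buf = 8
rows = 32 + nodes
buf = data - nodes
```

Transformed code:
buf = data % 59
data = data + 29
if data != rows == buf:
    if buf == rows:
        process(data)
        process(rows)
    buf = buf - 39 * 13
else:
    process(buf)
data = rows + 59
for buf in rows:
    for rows in data:
        rows = 26 + 6
        print(data)
    buf = 8
rows = 32 + 59
buf = data - 59

15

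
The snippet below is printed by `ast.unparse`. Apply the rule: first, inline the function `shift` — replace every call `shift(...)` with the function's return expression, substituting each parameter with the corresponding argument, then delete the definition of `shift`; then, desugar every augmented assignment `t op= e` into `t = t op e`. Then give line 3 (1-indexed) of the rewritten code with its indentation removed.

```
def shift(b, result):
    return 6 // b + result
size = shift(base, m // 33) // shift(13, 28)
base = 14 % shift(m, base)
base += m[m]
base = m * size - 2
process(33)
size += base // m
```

base = base + m[m]

Transformed code:
size = (6 // base + m // 33) // (6 // 13 + 28)
base = 14 % (6 // m + base)
base = base + m[m]
base = m * size - 2
process(33)
size = size + base // m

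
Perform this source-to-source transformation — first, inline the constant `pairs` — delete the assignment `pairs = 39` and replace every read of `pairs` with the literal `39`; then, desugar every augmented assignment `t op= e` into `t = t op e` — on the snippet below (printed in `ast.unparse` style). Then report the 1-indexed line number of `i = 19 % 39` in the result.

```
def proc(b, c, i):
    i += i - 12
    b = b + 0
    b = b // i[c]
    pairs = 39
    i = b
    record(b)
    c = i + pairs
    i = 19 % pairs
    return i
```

8

Transformed code:
def proc(b, c, i):
    i = i + (i - 12)
    b = b + 0
    b = b // i[c]
    i = b
    record(b)
    c = i + 39
    i = 19 % 39
    return i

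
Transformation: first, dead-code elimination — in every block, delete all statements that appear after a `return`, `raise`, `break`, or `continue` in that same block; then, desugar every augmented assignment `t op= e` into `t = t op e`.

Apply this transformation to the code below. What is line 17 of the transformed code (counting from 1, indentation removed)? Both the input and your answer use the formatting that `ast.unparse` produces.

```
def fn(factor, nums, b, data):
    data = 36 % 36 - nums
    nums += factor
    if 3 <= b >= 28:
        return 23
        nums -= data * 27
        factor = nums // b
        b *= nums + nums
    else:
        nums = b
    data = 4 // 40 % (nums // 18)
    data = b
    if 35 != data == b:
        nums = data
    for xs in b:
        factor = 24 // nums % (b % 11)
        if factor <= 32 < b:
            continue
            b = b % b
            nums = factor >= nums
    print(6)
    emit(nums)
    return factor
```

Transformed code:
def fn(factor, nums, b, data):
    data = 36 % 36 - nums
    nums = nums + factor
    if 3 <= b >= 28:
        return 23
    else:
        nums = b
    data = 4 // 40 % (nums // 18)
    data = b
    if 35 != data == b:
        nums = data
    for xs in b:
        factor = 24 // nums % (b % 11)
        if factor <= 32 < b:
            continue
    print(6)
    emit(nums)
    return factor

emit(nums)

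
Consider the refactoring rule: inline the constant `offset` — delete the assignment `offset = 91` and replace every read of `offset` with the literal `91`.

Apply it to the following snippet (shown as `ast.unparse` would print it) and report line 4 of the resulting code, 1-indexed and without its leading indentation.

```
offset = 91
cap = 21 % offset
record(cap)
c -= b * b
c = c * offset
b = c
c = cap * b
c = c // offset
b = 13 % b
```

Transformed code:
cap = 21 % 91
record(cap)
c -= b * b
c = c * 91
b = c
c = cap * b
c = c // 91
b = 13 % b

c = c * 91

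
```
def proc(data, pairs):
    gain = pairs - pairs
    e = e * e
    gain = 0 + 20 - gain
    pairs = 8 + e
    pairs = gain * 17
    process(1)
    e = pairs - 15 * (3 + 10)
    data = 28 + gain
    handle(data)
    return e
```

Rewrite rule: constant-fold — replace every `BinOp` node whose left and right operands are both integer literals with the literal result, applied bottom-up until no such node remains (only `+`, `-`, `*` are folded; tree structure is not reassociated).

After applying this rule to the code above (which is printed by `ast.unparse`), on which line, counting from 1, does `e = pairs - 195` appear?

8

Transformed code:
def proc(data, pairs):
    gain = pairs - pairs
    e = e * e
    gain = 20 - gain
    pairs = 8 + e
    pairs = gain * 17
    process(1)
    e = pairs - 195
    data = 28 + gain
    handle(data)
    return e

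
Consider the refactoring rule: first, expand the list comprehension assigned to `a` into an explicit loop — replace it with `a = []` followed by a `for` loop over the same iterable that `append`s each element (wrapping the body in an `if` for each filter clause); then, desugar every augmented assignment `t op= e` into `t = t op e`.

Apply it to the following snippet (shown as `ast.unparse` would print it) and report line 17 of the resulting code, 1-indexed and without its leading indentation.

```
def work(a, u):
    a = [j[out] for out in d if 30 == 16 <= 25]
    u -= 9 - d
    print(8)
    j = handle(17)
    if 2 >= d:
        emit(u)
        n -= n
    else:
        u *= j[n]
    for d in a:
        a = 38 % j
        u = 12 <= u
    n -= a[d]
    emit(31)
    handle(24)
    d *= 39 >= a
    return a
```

n = n - a[d]

Transformed code:
def work(a, u):
    a = []
    for out in d:
        if 30 == 16 <= 25:
            a.append(j[out])
    u = u - (9 - d)
    print(8)
    j = handle(17)
    if 2 >= d:
        emit(u)
        n = n - n
    else:
        u = u * j[n]
    for d in a:
        a = 38 % j
        u = 12 <= u
    n = n - a[d]
    emit(31)
    handle(24)
    d = d * (39 >= a)
    return a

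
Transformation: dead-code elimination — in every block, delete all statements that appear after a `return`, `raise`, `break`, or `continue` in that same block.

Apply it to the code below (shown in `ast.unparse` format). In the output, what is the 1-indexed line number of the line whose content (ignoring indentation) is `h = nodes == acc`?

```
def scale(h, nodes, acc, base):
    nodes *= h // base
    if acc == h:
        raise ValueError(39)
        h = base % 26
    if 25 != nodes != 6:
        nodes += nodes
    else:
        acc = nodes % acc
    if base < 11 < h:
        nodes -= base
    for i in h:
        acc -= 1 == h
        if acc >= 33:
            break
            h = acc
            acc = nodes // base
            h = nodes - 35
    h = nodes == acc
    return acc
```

Transformed code:
def scale(h, nodes, acc, base):
    nodes *= h // base
    if acc == h:
        raise ValueError(39)
    if 25 != nodes != 6:
        nodes += nodes
    else:
        acc = nodes % acc
    if base < 11 < h:
        nodes -= base
    for i in h:
        acc -= 1 == h
        if acc >= 33:
            break
    h = nodes == acc
    return acc

15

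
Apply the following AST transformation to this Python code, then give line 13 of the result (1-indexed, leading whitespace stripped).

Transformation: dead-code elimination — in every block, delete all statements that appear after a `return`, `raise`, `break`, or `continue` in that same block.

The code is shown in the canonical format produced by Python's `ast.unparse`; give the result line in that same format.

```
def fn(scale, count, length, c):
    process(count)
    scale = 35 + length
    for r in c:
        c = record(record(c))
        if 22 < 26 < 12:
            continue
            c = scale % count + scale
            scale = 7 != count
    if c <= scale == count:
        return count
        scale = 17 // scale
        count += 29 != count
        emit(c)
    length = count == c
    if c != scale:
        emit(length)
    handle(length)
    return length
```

handle(length)

Transformed code:
def fn(scale, count, length, c):
    process(count)
    scale = 35 + length
    for r in c:
        c = record(record(c))
        if 22 < 26 < 12:
            continue
    if c <= scale == count:
        return count
    length = count == c
    if c != scale:
        emit(length)
    handle(length)
    return length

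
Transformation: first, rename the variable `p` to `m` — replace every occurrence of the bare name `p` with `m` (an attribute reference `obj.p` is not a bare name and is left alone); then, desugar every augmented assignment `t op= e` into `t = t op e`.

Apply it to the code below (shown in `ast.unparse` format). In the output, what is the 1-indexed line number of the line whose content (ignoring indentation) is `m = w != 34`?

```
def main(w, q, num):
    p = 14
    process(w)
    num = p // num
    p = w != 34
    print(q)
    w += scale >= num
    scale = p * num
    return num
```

Transformed code:
def main(w, q, num):
    m = 14
    process(w)
    num = m // num
    m = w != 34
    print(q)
    w = w + (scale >= num)
    scale = m * num
    return num

5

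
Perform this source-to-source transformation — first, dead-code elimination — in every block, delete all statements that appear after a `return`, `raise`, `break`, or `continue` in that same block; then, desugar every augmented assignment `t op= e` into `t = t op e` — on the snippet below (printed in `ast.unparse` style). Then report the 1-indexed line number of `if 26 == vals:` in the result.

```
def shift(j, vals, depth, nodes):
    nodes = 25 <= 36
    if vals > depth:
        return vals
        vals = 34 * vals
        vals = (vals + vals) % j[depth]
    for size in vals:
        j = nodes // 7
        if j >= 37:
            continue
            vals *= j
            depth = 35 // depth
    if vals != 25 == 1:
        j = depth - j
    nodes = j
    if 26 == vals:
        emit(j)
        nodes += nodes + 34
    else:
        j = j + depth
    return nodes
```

Transformed code:
def shift(j, vals, depth, nodes):
    nodes = 25 <= 36
    if vals > depth:
        return vals
    for size in vals:
        j = nodes // 7
        if j >= 37:
            continue
    if vals != 25 == 1:
        j = depth - j
    nodes = j
    if 26 == vals:
        emit(j)
        nodes = nodes + (nodes + 34)
    else:
        j = j + depth
    return nodes

12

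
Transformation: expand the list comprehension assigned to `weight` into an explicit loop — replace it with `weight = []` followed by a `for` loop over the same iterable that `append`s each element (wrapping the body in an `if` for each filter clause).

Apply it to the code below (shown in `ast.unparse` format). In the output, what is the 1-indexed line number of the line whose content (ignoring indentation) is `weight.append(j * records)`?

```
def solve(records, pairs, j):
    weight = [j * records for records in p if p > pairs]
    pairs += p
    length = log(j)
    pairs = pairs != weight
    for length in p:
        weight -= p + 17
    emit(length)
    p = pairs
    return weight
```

Transformed code:
def solve(records, pairs, j):
    weight = []
    for records in p:
        if p > pairs:
            weight.append(j * records)
    pairs += p
    length = log(j)
    pairs = pairs != weight
    for length in p:
        weight -= p + 17
    emit(length)
    p = pairs
    return weight

5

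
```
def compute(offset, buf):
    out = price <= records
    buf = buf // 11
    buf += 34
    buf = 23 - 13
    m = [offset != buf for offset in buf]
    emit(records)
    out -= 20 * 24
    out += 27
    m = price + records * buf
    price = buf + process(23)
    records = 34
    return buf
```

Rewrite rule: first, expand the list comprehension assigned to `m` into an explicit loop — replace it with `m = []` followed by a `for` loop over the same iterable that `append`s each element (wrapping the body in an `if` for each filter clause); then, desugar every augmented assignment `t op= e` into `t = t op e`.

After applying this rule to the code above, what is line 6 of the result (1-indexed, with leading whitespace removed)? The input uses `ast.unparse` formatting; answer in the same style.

Transformed code:
def compute(offset, buf):
    out = price <= records
    buf = buf // 11
    buf = buf + 34
    buf = 23 - 13
    m = []
    for offset in buf:
        m.append(offset != buf)
    emit(records)
    out = out - 20 * 24
    out = out + 27
    m = price + records * buf
    price = buf + process(23)
    records = 34
    return buf

m = []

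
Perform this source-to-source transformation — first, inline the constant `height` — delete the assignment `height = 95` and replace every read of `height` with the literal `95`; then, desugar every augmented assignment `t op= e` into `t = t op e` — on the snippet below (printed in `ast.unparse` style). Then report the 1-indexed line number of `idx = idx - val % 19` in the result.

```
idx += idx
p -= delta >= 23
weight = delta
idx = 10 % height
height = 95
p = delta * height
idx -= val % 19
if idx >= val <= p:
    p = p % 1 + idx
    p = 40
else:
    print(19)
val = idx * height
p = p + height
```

6

Transformed code:
idx = idx + idx
p = p - (delta >= 23)
weight = delta
idx = 10 % 95
p = delta * 95
idx = idx - val % 19
if idx >= val <= p:
    p = p % 1 + idx
    p = 40
else:
    print(19)
val = idx * 95
p = p + 95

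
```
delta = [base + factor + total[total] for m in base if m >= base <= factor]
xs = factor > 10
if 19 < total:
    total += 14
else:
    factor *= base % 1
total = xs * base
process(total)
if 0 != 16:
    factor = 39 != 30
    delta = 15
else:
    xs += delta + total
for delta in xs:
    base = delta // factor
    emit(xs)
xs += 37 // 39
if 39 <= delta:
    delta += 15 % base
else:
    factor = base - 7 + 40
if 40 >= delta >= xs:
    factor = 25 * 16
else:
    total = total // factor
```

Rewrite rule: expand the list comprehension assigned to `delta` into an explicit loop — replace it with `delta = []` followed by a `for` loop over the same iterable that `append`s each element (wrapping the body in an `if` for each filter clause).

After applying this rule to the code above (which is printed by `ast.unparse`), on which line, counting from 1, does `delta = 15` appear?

14

Transformed code:
delta = []
for m in base:
    if m >= base <= factor:
        delta.append(base + factor + total[total])
xs = factor > 10
if 19 < total:
    total += 14
else:
    factor *= base % 1
total = xs * base
process(total)
if 0 != 16:
    factor = 39 != 30
    delta = 15
else:
    xs += delta + total
for delta in xs:
    base = delta // factor
    emit(xs)
xs += 37 // 39
if 39 <= delta:
    delta += 15 % base
else:
    factor = base - 7 + 40
if 40 >= delta >= xs:
    factor = 25 * 16
else:
    total = total // factor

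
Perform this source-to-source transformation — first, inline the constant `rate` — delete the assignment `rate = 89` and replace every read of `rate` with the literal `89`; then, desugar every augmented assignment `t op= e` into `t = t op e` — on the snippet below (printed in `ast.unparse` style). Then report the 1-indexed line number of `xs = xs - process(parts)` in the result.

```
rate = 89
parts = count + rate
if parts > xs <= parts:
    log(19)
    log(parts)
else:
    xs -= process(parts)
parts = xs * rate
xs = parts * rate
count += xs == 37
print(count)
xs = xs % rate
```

Transformed code:
parts = count + 89
if parts > xs <= parts:
    log(19)
    log(parts)
else:
    xs = xs - process(parts)
parts = xs * 89
xs = parts * 89
count = count + (xs == 37)
print(count)
xs = xs % 89

6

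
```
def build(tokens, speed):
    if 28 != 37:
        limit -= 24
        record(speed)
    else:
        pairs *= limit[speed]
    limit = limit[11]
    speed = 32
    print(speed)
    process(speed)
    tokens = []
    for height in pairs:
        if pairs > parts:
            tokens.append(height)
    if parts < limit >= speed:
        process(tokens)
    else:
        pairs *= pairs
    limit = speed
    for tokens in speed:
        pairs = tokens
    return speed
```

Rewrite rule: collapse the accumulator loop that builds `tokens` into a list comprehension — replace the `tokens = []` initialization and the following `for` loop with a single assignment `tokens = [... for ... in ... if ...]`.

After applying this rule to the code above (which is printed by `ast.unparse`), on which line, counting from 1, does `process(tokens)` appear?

13

Transformed code:
def build(tokens, speed):
    if 28 != 37:
        limit -= 24
        record(speed)
    else:
        pairs *= limit[speed]
    limit = limit[11]
    speed = 32
    print(speed)
    process(speed)
    tokens = [height for height in pairs if pairs > parts]
    if parts < limit >= speed:
        process(tokens)
    else:
        pairs *= pairs
    limit = speed
    for tokens in speed:
        pairs = tokens
    return speed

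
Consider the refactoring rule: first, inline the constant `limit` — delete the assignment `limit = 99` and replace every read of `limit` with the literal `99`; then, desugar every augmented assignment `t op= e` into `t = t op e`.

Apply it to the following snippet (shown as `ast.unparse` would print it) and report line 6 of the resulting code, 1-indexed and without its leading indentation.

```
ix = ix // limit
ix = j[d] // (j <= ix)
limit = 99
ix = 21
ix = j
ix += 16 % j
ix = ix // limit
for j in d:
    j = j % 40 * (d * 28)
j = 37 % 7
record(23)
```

Transformed code:
ix = ix // 99
ix = j[d] // (j <= ix)
ix = 21
ix = j
ix = ix + 16 % j
ix = ix // 99
for j in d:
    j = j % 40 * (d * 28)
j = 37 % 7
record(23)

ix = ix // 99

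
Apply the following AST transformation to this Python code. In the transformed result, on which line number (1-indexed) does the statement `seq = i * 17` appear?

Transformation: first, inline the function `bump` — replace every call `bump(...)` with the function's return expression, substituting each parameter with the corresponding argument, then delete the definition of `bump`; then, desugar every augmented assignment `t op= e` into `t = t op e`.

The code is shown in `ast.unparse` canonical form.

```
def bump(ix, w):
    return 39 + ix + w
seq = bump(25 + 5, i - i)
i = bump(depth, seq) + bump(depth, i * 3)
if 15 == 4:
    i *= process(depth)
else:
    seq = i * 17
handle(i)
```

6

Transformed code:
seq = 39 + (25 + 5) + (i - i)
i = 39 + depth + seq + (39 + depth + i * 3)
if 15 == 4:
    i = i * process(depth)
else:
    seq = i * 17
handle(i)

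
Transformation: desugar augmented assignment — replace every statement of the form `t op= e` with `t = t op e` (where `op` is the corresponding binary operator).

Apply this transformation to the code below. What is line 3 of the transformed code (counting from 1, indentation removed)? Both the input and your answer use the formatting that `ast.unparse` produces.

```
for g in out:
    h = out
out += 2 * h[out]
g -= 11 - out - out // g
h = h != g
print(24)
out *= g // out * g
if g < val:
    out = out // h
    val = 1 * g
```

out = out + 2 * h[out]

Transformed code:
for g in out:
    h = out
out = out + 2 * h[out]
g = g - (11 - out - out // g)
h = h != g
print(24)
out = out * (g // out * g)
if g < val:
    out = out // h
    val = 1 * g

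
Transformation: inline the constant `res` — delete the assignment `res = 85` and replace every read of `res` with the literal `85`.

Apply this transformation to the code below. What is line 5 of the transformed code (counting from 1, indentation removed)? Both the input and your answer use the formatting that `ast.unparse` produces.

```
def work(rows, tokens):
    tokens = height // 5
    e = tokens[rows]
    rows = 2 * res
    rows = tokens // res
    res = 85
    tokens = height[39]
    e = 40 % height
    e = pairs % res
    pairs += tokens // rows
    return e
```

Transformed code:
def work(rows, tokens):
    tokens = height // 5
    e = tokens[rows]
    rows = 2 * 85
    rows = tokens // 85
    tokens = height[39]
    e = 40 % height
    e = pairs % 85
    pairs += tokens // rows
    return e

rows = tokens // 85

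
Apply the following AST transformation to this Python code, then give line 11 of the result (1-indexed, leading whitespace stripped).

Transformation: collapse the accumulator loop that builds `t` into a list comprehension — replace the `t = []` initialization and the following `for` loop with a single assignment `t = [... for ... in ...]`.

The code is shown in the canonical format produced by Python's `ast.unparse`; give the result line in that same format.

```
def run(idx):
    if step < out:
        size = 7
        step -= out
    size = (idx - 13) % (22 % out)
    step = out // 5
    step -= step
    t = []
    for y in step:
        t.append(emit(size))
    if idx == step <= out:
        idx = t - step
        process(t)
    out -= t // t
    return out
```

process(t)

Transformed code:
def run(idx):
    if step < out:
        size = 7
        step -= out
    size = (idx - 13) % (22 % out)
    step = out // 5
    step -= step
    t = [emit(size) for y in step]
    if idx == step <= out:
        idx = t - step
        process(t)
    out -= t // t
    return out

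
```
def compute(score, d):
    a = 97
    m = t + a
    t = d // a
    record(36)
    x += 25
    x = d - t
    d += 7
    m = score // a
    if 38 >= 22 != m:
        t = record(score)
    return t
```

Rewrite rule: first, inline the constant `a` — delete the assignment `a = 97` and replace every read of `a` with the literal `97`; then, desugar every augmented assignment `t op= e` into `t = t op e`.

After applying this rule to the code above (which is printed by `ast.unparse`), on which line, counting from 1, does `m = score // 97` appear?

Transformed code:
def compute(score, d):
    m = t + 97
    t = d // 97
    record(36)
    x = x + 25
    x = d - t
    d = d + 7
    m = score // 97
    if 38 >= 22 != m:
        t = record(score)
    return t

8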